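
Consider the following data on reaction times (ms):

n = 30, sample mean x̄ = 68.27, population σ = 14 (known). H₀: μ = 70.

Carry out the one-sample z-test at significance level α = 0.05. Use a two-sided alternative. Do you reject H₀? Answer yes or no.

reject H₀: no

SE = σ/√n = 14/√30 = 2.5560
z = (x̄−μ₀)/SE = (68.27−70)/2.5560 = -0.6768
p-value (two-sided) = 0.49851
At α=0.05: p ≥ α → fail to reject H₀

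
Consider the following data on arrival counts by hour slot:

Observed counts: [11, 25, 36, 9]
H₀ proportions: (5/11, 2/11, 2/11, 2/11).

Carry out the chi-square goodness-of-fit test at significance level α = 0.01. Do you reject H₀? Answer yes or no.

reject H₀: yes

n = 81; E_i = n·p_i = [36.82, 14.73, 14.73, 14.73]
χ² = (11−36.82)²/36.82 + (25−14.73)²/14.73 + (36−14.73)²/14.73 + (9−14.73)²/14.73 = 58.2247
df = 3
p-value (upper-tail) = 0.00000
At α=0.01: p < α → reject H₀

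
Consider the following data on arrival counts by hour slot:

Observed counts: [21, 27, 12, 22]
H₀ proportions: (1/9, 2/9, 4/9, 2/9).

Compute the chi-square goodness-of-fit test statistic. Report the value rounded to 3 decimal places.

n = 82; E_i = n·p_i = [9.11, 18.22, 36.44, 18.22]
χ² = (21−9.11)²/9.11 + (27−18.22)²/18.22 + (12−36.44)²/36.44 + (22−18.22)²/18.22 = 36.9207
df = 3

test statistic = 36.921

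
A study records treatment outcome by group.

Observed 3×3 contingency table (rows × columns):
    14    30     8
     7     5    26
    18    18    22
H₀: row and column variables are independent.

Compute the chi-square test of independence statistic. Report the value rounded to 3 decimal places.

test statistic = 30.485

Row totals [52, 38, 58], col totals [39, 53, 56], n=148
χ² = (14−13.70)²/13.70 + (30−18.62)²/18.62 + (8−19.68)²/19.68 + (7−10.01)²/10.01 + (5−13.61)²/13.61 + (26−14.38)²/14.38 + (18−15.28)²/15.28 + (18−20.77)²/20.77 + (22−21.95)²/21.95 = 30.4853
df = 4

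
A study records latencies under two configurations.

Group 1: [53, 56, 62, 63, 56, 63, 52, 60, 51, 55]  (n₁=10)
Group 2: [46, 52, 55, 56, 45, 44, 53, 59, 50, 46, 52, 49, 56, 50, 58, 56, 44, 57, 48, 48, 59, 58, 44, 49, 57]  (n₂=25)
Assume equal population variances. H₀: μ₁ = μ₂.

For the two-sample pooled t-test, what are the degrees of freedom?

degrees of freedom = 33

df = n₁ + n₂ − 2 = 10 + 25 − 2 = 33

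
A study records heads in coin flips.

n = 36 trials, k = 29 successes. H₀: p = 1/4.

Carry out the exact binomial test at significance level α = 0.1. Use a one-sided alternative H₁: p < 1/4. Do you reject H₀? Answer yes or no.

Exact binomial: n=36, k=29, p₀=1/4=0.2500
P(X≤29) from Σ C(n,i)·p₀^i·(1−p₀)^(n−i)
p-value (one-sided, H₁ less) = 1.00000
At α=0.1: p ≥ α → fail to reject H₀

reject H₀: no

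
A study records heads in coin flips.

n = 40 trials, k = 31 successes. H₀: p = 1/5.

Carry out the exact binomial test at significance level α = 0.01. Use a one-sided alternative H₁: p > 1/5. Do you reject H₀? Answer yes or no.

reject H₀: yes

Exact binomial: n=40, k=31, p₀=1/5=0.2000
P(X≥31) from Σ C(n,i)·p₀^i·(1−p₀)^(n−i)
p-value (one-sided, H₁ greater) = 0.00000
At α=0.01: p < α → reject H₀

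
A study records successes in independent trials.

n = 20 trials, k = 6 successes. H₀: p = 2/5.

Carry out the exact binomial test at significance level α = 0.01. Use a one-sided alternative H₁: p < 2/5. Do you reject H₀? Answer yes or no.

reject H₀: no

Exact binomial: n=20, k=6, p₀=2/5=0.4000
P(X≤6) from Σ C(n,i)·p₀^i·(1−p₀)^(n−i)
p-value (one-sided, H₁ less) = 0.25001
At α=0.01: p ≥ α → fail to reject H₀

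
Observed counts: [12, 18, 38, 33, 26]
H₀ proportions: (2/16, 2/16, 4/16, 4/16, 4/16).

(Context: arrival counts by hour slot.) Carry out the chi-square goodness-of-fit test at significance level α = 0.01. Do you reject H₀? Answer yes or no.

n = 127; E_i = n·p_i = [15.88, 15.88, 31.75, 31.75, 31.75]
χ² = (12−15.88)²/15.88 + (18−15.88)²/15.88 + (38−31.75)²/31.75 + (33−31.75)²/31.75 + (26−31.75)²/31.75 = 3.5512
df = 4
p-value (upper-tail) = 0.47014
At α=0.01: p ≥ α → fail to reject H₀

reject H₀: no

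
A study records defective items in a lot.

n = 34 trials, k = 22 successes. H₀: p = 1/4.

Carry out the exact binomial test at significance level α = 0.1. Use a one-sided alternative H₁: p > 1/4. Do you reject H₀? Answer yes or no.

reject H₀: yes

Exact binomial: n=34, k=22, p₀=1/4=0.2500
P(X≥22) from Σ C(n,i)·p₀^i·(1−p₀)^(n−i)
p-value (one-sided, H₁ greater) = 0.00000
At α=0.1: p < α → reject H₀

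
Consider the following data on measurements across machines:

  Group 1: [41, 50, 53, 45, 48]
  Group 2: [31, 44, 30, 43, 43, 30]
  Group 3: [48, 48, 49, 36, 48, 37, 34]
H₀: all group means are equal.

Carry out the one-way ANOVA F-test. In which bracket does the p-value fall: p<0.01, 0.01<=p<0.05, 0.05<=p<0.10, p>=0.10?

p-value bracket: 0.01<=p<0.05

Group means [47.40, 36.83, 42.86], grand mean 42.111
SSB = Σnᵢ(x̄ᵢ−x̄)² = 310.887; SSW = ΣΣ(x−x̄ᵢ)² = 616.890
MSB = 310.887/2 = 155.4437; MSW = 616.890/15 = 41.1260
F = MSB/MSW = 3.7797
df = (2, 15)
p-value (upper-tail) = 0.04685
→ bracket: 0.01<=p<0.05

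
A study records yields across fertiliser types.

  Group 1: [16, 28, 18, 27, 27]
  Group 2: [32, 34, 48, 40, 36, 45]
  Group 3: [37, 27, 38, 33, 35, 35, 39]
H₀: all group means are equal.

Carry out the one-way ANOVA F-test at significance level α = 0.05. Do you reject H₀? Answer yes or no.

reject H₀: yes

Group means [23.20, 39.17, 34.86], grand mean 33.056
SSB = Σnᵢ(x̄ᵢ−x̄)² = 732.454; SSW = ΣΣ(x−x̄ᵢ)² = 428.490
MSB = 732.454/2 = 366.2270; MSW = 428.490/15 = 28.5660
F = MSB/MSW = 12.8204
df = (2, 15)
p-value (upper-tail) = 0.00057
At α=0.05: p < α → reject H₀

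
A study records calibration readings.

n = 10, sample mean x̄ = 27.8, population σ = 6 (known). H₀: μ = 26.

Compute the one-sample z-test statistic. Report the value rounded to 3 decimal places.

test statistic = 0.949

SE = σ/√n = 6/√10 = 1.8974
z = (x̄−μ₀)/SE = (27.8−26)/1.8974 = 0.9487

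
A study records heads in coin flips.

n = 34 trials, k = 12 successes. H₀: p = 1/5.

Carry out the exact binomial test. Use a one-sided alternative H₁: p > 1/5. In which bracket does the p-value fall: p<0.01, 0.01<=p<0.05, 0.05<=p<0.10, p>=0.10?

Exact binomial: n=34, k=12, p₀=1/5=0.2000
P(X≥12) from Σ C(n,i)·p₀^i·(1−p₀)^(n−i)
p-value (one-sided, H₁ greater) = 0.02744
→ bracket: 0.01<=p<0.05

p-value bracket: 0.01<=p<0.05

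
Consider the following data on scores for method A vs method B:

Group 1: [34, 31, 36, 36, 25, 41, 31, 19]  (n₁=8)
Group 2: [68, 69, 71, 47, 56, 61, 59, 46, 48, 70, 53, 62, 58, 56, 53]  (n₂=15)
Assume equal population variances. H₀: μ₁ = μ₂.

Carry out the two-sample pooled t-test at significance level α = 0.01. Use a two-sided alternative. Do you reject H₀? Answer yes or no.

x̄₁=31.625, s₁=6.927, n₁=8
x̄₂=58.467, s₂=8.365, n₂=15
s_p² = [7·6.927² + 14·8.365²]/21 = 62.6480
SE = √(s_p²·(1/8+1/15)) = 3.4652
t = (31.625−58.467)/3.4652 = -7.7461
df = 21
p-value (two-sided) = 0.00000
At α=0.01: p < α → reject H₀

reject H₀: yes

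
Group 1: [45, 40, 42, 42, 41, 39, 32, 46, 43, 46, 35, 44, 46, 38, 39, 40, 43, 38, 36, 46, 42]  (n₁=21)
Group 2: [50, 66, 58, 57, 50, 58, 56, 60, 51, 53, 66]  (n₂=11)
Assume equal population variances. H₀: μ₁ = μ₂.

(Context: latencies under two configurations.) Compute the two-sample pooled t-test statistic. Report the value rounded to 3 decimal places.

x̄₁=41.095, s₁=3.910, n₁=21
x̄₂=56.818, s₂=5.689, n₂=11
s_p² = [20·3.910² + 10·5.689²]/30 = 20.9815
SE = √(s_p²·(1/21+1/11)) = 1.7049
t = (41.095−56.818)/1.7049 = -9.2224
df = 30

test statistic = -9.222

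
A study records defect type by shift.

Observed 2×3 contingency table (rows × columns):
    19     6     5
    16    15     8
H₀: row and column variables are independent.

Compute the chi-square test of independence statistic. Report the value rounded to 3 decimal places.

Row totals [30, 39], col totals [35, 21, 13], n=69
χ² = (19−15.22)²/15.22 + (6−9.13)²/9.13 + (5−5.65)²/5.65 + (16−19.78)²/19.78 + (15−11.87)²/11.87 + (8−7.35)²/7.35 = 3.6956
df = 2

test statistic = 3.696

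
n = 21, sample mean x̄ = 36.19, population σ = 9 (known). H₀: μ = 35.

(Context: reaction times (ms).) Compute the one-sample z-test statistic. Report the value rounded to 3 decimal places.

SE = σ/√n = 9/√21 = 1.9640
z = (x̄−μ₀)/SE = (36.19−35)/1.9640 = 0.6059

test statistic = 0.606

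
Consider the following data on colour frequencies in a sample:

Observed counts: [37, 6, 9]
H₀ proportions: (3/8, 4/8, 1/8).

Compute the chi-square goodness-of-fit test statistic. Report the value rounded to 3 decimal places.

test statistic = 32.051

n = 52; E_i = n·p_i = [19.50, 26.00, 6.50]
χ² = (37−19.50)²/19.50 + (6−26.00)²/26.00 + (9−6.50)²/6.50 = 32.0513
df = 2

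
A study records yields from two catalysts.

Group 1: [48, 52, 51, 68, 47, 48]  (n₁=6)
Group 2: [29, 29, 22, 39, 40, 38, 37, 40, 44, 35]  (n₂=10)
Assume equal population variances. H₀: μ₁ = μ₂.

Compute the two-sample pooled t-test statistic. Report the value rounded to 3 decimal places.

x̄₁=52.333, s₁=7.916, n₁=6
x̄₂=35.300, s₂=6.667, n₂=10
s_p² = [5·7.916² + 9·6.667²]/14 = 50.9595
SE = √(s_p²·(1/6+1/10)) = 3.6864
t = (52.333−35.300)/3.6864 = 4.6206
df = 14

test statistic = 4.621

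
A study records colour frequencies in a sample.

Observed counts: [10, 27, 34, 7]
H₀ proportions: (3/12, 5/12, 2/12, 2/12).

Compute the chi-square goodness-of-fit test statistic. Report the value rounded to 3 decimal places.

test statistic = 42.251

n = 78; E_i = n·p_i = [19.50, 32.50, 13.00, 13.00]
χ² = (10−19.50)²/19.50 + (27−32.50)²/32.50 + (34−13.00)²/13.00 + (7−13.00)²/13.00 = 42.2513
df = 3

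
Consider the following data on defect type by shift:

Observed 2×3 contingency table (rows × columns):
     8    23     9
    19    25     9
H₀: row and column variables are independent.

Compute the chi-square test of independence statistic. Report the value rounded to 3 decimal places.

Row totals [40, 53], col totals [27, 48, 18], n=93
χ² = (8−11.61)²/11.61 + (23−20.65)²/20.65 + (9−7.74)²/7.74 + (19−15.39)²/15.39 + (25−27.35)²/27.35 + (9−10.26)²/10.26 = 2.8024
df = 2

test statistic = 2.802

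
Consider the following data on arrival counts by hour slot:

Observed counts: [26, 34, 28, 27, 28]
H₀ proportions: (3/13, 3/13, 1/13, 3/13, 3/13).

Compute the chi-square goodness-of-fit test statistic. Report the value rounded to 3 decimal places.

n = 143; E_i = n·p_i = [33.00, 33.00, 11.00, 33.00, 33.00]
χ² = (26−33.00)²/33.00 + (34−33.00)²/33.00 + (28−11.00)²/11.00 + (27−33.00)²/33.00 + (28−33.00)²/33.00 = 29.6364
df = 4

test statistic = 29.636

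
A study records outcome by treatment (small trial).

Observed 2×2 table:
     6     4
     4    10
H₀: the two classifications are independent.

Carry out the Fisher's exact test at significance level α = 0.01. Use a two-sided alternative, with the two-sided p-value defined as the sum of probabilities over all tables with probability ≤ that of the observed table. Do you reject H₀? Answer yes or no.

Margins: r₁=10, r₂=14, c₁=10, c₂=14, n=24
p_obs = C(10,6)·C(14,4)/C(24,10); sum pmf over tables with pmf ≤ p_obs
p-value (two-sided) = 0.21123
At α=0.01: p ≥ α → fail to reject H₀

reject H₀: no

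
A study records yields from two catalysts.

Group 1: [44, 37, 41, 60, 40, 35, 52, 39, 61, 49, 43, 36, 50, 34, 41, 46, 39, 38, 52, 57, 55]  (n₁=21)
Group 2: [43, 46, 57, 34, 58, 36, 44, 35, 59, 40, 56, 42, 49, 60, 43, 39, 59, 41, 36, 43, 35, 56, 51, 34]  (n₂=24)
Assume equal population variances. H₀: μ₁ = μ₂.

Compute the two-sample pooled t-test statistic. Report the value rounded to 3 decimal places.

test statistic = -0.181

x̄₁=45.190, s₁=8.406, n₁=21
x̄₂=45.667, s₂=9.130, n₂=24
s_p² = [20·8.406² + 23·9.130²]/43 = 77.4551
SE = √(s_p²·(1/21+1/24)) = 2.6298
t = (45.190−45.667)/2.6298 = -0.1811
df = 43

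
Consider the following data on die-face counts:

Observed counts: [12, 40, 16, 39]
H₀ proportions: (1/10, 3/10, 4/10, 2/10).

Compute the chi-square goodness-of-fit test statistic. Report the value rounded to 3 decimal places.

test statistic = 33.358

n = 107; E_i = n·p_i = [10.70, 32.10, 42.80, 21.40]
χ² = (12−10.70)²/10.70 + (40−32.10)²/32.10 + (16−42.80)²/42.80 + (39−21.40)²/21.40 = 33.3583
df = 3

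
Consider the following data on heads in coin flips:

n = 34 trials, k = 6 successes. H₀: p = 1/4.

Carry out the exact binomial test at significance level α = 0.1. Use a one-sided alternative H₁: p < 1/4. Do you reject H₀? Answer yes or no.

reject H₀: no

Exact binomial: n=34, k=6, p₀=1/4=0.2500
P(X≤6) from Σ C(n,i)·p₀^i·(1−p₀)^(n−i)
p-value (one-sided, H₁ less) = 0.21804
At α=0.1: p ≥ α → fail to reject H₀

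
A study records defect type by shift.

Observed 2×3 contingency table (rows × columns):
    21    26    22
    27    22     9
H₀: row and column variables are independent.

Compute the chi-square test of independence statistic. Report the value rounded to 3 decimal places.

Row totals [69, 58], col totals [48, 48, 31], n=127
χ² = (21−26.08)²/26.08 + (26−26.08)²/26.08 + (22−16.84)²/16.84 + (27−21.92)²/21.92 + (22−21.92)²/21.92 + (9−14.16)²/14.16 = 5.6244
df = 2

test statistic = 5.624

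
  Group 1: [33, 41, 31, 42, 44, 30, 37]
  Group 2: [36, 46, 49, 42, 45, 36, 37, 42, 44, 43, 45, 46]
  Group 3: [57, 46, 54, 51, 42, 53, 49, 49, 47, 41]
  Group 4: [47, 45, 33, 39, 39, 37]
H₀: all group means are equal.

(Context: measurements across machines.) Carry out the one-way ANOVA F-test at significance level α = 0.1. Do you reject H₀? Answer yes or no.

Group means [36.86, 42.58, 48.90, 40.00], grand mean 42.800
SSB = Σnᵢ(x̄ᵢ−x̄)² = 666.926; SSW = ΣΣ(x−x̄ᵢ)² = 756.674
MSB = 666.926/3 = 222.3087; MSW = 756.674/31 = 24.4088
F = MSB/MSW = 9.1077
df = (3, 31)
p-value (upper-tail) = 0.00018
At α=0.1: p < α → reject H₀

reject H₀: yes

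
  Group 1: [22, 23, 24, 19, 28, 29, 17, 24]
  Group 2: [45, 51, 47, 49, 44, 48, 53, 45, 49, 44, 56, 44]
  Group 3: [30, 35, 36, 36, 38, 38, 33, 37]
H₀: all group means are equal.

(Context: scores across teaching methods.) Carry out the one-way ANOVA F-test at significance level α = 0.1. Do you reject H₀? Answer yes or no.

reject H₀: yes

Group means [23.25, 47.92, 35.38], grand mean 37.286
SSB = Σnᵢ(x̄ᵢ−x̄)² = 2961.423; SSW = ΣΣ(x−x̄ᵢ)² = 334.292
MSB = 2961.423/2 = 1480.7113; MSW = 334.292/25 = 13.3717
F = MSB/MSW = 110.7350
df = (2, 25)
p-value (upper-tail) = 0.00000
At α=0.1: p < α → reject H₀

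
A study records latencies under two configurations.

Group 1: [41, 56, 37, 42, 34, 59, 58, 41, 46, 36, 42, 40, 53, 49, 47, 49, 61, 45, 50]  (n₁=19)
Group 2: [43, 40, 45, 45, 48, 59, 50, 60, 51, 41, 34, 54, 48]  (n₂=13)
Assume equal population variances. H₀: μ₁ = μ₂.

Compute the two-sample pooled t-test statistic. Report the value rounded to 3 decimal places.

x̄₁=46.632, s₁=8.022, n₁=19
x̄₂=47.538, s₂=7.434, n₂=13
s_p² = [18·8.022² + 12·7.434²]/30 = 60.7217
SE = √(s_p²·(1/19+1/13)) = 2.8048
t = (46.632−47.538)/2.8048 = -0.3233
df = 30

test statistic = -0.323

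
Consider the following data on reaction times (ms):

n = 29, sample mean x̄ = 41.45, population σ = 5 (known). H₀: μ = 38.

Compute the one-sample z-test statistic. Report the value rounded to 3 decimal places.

test statistic = 3.716

SE = σ/√n = 5/√29 = 0.9285
z = (x̄−μ₀)/SE = (41.45−38)/0.9285 = 3.7158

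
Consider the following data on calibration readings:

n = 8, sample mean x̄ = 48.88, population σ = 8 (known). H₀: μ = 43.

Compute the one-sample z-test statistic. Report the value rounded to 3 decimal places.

test statistic = 2.079

SE = σ/√n = 8/√8 = 2.8284
z = (x̄−μ₀)/SE = (48.88−43)/2.8284 = 2.0789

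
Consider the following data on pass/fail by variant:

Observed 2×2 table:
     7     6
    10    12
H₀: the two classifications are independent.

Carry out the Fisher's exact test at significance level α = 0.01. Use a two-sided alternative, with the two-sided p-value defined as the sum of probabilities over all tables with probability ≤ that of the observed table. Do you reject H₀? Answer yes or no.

Margins: r₁=13, r₂=22, c₁=17, c₂=18, n=35
p_obs = C(13,7)·C(22,10)/C(35,17); sum pmf over tables with pmf ≤ p_obs
p-value (two-sided) = 0.73322
At α=0.01: p ≥ α → fail to reject H₀

reject H₀: no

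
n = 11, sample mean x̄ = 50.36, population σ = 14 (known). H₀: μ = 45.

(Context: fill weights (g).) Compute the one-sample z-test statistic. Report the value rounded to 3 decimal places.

test statistic = 1.270

SE = σ/√n = 14/√11 = 4.2212
z = (x̄−μ₀)/SE = (50.36−45)/4.2212 = 1.2698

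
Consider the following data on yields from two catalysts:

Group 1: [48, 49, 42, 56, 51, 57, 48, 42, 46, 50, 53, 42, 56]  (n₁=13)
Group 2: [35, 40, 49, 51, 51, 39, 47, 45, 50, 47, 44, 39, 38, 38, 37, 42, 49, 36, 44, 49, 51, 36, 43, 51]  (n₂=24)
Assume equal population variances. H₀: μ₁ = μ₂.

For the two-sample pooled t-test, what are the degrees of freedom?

degrees of freedom = 35

df = n₁ + n₂ − 2 = 13 + 24 − 2 = 35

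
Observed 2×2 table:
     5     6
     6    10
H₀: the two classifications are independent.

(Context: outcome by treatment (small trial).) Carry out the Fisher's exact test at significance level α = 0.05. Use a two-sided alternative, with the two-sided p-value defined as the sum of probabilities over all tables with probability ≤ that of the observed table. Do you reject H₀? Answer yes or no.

Margins: r₁=11, r₂=16, c₁=11, c₂=16, n=27
p_obs = C(11,5)·C(16,6)/C(27,11); sum pmf over tables with pmf ≤ p_obs
p-value (two-sided) = 0.71044
At α=0.05: p ≥ α → fail to reject H₀

reject H₀: no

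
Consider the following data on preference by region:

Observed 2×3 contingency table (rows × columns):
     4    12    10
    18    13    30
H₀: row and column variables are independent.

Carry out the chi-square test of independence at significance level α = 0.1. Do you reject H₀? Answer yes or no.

Row totals [26, 61], col totals [22, 25, 40], n=87
χ² = (4−6.57)²/6.57 + (12−7.47)²/7.47 + (10−11.95)²/11.95 + (18−15.43)²/15.43 + (13−17.53)²/17.53 + (30−28.05)²/28.05 = 5.8087
df = 2
p-value (upper-tail) = 0.05478
At α=0.1: p < α → reject H₀

reject H₀: yes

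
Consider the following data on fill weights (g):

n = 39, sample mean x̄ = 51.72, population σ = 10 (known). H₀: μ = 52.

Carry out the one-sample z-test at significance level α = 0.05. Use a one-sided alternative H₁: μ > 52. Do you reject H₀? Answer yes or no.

SE = σ/√n = 10/√39 = 1.6013
z = (x̄−μ₀)/SE = (51.72−52)/1.6013 = -0.1749
p-value (one-sided, H₁ greater) = 0.56941
At α=0.05: p ≥ α → fail to reject H₀

reject H₀: no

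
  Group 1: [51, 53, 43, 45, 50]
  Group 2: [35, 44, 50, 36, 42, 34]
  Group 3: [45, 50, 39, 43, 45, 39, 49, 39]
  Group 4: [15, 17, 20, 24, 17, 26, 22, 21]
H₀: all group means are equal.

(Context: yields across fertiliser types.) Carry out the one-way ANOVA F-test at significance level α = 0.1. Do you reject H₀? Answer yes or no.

Group means [48.40, 40.17, 43.62, 20.25], grand mean 36.815
SSB = Σnᵢ(x̄ᵢ−x̄)² = 3304.666; SSW = ΣΣ(x−x̄ᵢ)² = 505.408
MSB = 3304.666/3 = 1101.5552; MSW = 505.408/23 = 21.9743
F = MSB/MSW = 50.1293
df = (3, 23)
p-value (upper-tail) = 0.00000
At α=0.1: p < α → reject H₀

reject H₀: yes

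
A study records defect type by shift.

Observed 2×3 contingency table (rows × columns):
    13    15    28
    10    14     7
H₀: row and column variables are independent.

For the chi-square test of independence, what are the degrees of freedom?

degrees of freedom = 2

df = (r−1)(c−1) = (2−1)·(3−1) = 2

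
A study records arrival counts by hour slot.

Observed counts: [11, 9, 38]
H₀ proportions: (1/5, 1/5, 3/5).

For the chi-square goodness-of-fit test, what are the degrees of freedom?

degrees of freedom = 2

df = k − 1 = 3 − 1 = 2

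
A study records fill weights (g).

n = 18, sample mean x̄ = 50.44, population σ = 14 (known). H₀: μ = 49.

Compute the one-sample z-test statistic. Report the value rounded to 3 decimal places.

SE = σ/√n = 14/√18 = 3.2998
z = (x̄−μ₀)/SE = (50.44−49)/3.2998 = 0.4364

test statistic = 0.436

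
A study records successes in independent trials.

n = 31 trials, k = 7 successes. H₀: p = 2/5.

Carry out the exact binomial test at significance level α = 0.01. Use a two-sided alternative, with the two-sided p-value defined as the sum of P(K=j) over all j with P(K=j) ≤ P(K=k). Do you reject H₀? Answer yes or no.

Exact binomial: n=31, k=7, p₀=2/5=0.4000
P(X=j) = C(n,j)·p₀^j·(1−p₀)^(n−j); p = Σ P(X=j) over j with P(X=j) ≤ P(X=7)
p-value (two-sided) = 0.06498
At α=0.01: p ≥ α → fail to reject H₀

reject H₀: no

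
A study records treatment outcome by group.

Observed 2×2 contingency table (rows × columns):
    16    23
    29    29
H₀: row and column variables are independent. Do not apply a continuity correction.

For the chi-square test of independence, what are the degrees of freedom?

degrees of freedom = 1

df = (r−1)(c−1) = (2−1)·(2−1) = 1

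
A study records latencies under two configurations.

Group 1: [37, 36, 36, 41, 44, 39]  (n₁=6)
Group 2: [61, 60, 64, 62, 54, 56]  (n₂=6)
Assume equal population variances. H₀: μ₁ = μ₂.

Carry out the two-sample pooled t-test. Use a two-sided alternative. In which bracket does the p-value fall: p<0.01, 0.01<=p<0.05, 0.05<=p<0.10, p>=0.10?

x̄₁=38.833, s₁=3.189, n₁=6
x̄₂=59.500, s₂=3.782, n₂=6
s_p² = [5·3.189² + 5·3.782²]/10 = 12.2333
SE = √(s_p²·(1/6+1/6)) = 2.0194
t = (38.833−59.500)/2.0194 = -10.2343
df = 10
p-value (two-sided) = 0.00000
→ bracket: p<0.01

p-value bracket: p<0.01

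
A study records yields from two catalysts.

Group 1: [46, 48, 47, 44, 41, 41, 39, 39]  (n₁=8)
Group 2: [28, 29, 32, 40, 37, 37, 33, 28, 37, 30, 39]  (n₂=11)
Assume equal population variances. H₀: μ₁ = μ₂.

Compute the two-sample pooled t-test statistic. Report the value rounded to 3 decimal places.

x̄₁=43.125, s₁=3.603, n₁=8
x̄₂=33.636, s₂=4.523, n₂=11
s_p² = [7·3.603² + 10·4.523²]/17 = 17.3777
SE = √(s_p²·(1/8+1/11)) = 1.9370
t = (43.125−33.636)/1.9370 = 4.8986
df = 17

test statistic = 4.899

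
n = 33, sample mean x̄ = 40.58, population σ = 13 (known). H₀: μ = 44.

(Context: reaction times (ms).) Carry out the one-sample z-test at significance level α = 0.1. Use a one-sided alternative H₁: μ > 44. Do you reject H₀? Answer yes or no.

SE = σ/√n = 13/√33 = 2.2630
z = (x̄−μ₀)/SE = (40.58−44)/2.2630 = -1.5113
p-value (one-sided, H₁ greater) = 0.93464
At α=0.1: p ≥ α → fail to reject H₀

reject H₀: no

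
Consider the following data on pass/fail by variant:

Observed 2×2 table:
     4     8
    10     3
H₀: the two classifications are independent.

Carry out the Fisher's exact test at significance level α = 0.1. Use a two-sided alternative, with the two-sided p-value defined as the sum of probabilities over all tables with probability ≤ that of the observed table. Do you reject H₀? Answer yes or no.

reject H₀: yes

Margins: r₁=12, r₂=13, c₁=14, c₂=11, n=25
p_obs = C(12,4)·C(13,10)/C(25,14); sum pmf over tables with pmf ≤ p_obs
p-value (two-sided) = 0.04718
At α=0.1: p < α → reject H₀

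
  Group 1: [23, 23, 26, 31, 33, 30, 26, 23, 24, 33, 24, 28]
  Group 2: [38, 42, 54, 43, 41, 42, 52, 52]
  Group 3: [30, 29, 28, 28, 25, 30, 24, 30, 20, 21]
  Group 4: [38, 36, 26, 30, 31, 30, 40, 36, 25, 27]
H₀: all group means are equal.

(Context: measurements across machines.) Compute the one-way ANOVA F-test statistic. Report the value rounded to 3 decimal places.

test statistic = 30.526

Group means [27.00, 45.50, 26.50, 31.90], grand mean 31.800
SSB = Σnᵢ(x̄ᵢ−x̄)² = 2059.000; SSW = ΣΣ(x−x̄ᵢ)² = 809.400
MSB = 2059.000/3 = 686.3333; MSW = 809.400/36 = 22.4833
F = MSB/MSW = 30.5263
df = (3, 36)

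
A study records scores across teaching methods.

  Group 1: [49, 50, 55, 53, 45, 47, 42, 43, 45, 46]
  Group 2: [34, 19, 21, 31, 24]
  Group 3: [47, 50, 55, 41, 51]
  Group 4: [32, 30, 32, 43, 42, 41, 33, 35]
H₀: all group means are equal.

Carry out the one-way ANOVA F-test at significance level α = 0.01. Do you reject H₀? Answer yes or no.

Group means [47.50, 25.80, 48.80, 36.00], grand mean 40.571
SSB = Σnᵢ(x̄ᵢ−x̄)² = 2076.757; SSW = ΣΣ(x−x̄ᵢ)² = 624.100
MSB = 2076.757/3 = 692.2524; MSW = 624.100/24 = 26.0042
F = MSB/MSW = 26.6208
df = (3, 24)
p-value (upper-tail) = 0.00000
At α=0.01: p < α → reject H₀

reject H₀: yes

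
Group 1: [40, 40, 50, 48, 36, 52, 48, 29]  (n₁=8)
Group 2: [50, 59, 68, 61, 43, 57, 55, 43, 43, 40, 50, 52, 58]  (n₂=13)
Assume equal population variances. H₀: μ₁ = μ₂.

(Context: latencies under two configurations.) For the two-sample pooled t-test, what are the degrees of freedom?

df = n₁ + n₂ − 2 = 8 + 13 − 2 = 19

degrees of freedom = 19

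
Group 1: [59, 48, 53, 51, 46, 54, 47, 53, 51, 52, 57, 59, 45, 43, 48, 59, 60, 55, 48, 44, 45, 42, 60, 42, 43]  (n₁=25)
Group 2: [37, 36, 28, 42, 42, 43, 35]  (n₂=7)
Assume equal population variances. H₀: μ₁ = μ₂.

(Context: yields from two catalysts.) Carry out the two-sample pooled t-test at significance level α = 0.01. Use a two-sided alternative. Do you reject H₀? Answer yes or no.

x̄₁=50.560, s₁=6.117, n₁=25
x̄₂=37.571, s₂=5.318, n₂=7
s_p² = [24·6.117² + 6·5.318²]/30 = 35.5958
SE = √(s_p²·(1/25+1/7)) = 2.5513
t = (50.560−37.571)/2.5513 = 5.0910
df = 30
p-value (two-sided) = 0.00002
At α=0.01: p < α → reject H₀

reject H₀: yes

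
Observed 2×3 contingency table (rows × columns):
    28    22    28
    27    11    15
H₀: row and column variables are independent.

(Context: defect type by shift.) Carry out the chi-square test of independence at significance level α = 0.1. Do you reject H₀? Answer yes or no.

Row totals [78, 53], col totals [55, 33, 43], n=131
χ² = (28−32.75)²/32.75 + (22−19.65)²/19.65 + (28−25.60)²/25.60 + (27−22.25)²/22.25 + (11−13.35)²/13.35 + (15−17.40)²/17.40 = 2.9516
df = 2
p-value (upper-tail) = 0.22860
At α=0.1: p ≥ α → fail to reject H₀

reject H₀: no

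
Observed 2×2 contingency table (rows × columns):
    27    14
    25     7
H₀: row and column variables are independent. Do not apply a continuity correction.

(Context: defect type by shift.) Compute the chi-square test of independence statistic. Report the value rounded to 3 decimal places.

Row totals [41, 32], col totals [52, 21], n=73
χ² = (27−29.21)²/29.21 + (14−11.79)²/11.79 + (25−22.79)²/22.79 + (7−9.21)²/9.21 = 1.3207
df = 1

test statistic = 1.321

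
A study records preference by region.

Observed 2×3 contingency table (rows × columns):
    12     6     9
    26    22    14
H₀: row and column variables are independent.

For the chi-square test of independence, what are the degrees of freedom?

degrees of freedom = 2

df = (r−1)(c−1) = (2−1)·(3−1) = 2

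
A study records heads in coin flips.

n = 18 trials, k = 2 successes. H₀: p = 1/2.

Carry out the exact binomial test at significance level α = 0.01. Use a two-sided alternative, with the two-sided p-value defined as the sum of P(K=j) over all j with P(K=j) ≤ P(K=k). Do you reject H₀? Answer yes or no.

reject H₀: yes

Exact binomial: n=18, k=2, p₀=1/2=0.5000
P(X=j) = C(n,j)·p₀^j·(1−p₀)^(n−j); p = Σ P(X=j) over j with P(X=j) ≤ P(X=2)
p-value (two-sided) = 0.00131
At α=0.01: p < α → reject H₀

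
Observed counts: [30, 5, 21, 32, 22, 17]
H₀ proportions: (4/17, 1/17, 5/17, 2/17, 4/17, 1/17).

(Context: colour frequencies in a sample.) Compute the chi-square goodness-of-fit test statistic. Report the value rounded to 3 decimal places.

test statistic = 41.688

n = 127; E_i = n·p_i = [29.88, 7.47, 37.35, 14.94, 29.88, 7.47]
χ² = (30−29.88)²/29.88 + (5−7.47)²/7.47 + (21−37.35)²/37.35 + (32−14.94)²/14.94 + (22−29.88)²/29.88 + (17−7.47)²/7.47 = 41.6882
df = 5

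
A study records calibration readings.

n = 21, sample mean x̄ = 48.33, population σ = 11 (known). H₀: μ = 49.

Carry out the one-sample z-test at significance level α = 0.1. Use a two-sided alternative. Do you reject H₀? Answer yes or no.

SE = σ/√n = 11/√21 = 2.4004
z = (x̄−μ₀)/SE = (48.33−49)/2.4004 = -0.2791
p-value (two-sided) = 0.78015
At α=0.1: p ≥ α → fail to reject H₀

reject H₀: no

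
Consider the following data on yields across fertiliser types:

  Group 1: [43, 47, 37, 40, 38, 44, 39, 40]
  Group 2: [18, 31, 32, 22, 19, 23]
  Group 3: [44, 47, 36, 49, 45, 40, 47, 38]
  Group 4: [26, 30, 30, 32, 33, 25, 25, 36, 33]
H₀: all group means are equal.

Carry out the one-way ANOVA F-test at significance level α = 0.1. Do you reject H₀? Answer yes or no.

reject H₀: yes

Group means [41.00, 24.17, 43.25, 30.00], grand mean 35.129
SSB = Σnᵢ(x̄ᵢ−x̄)² = 1761.151; SSW = ΣΣ(x−x̄ᵢ)² = 538.333
MSB = 1761.151/3 = 587.0502; MSW = 538.333/27 = 19.9383
F = MSB/MSW = 29.4434
df = (3, 27)
p-value (upper-tail) = 0.00000
At α=0.1: p < α → reject H₀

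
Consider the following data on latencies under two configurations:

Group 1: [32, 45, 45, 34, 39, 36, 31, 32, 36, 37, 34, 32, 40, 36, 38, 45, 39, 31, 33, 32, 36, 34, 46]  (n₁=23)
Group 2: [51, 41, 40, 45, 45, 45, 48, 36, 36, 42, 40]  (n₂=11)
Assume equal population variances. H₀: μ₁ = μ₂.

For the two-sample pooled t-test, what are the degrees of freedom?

degrees of freedom = 32

df = n₁ + n₂ − 2 = 23 + 11 − 2 = 32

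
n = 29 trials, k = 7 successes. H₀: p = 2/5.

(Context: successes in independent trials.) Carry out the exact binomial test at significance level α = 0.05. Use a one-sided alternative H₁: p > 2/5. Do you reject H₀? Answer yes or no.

reject H₀: no

Exact binomial: n=29, k=7, p₀=2/5=0.4000
P(X≥7) from Σ C(n,i)·p₀^i·(1−p₀)^(n−i)
p-value (one-sided, H₁ greater) = 0.97667
At α=0.05: p ≥ α → fail to reject H₀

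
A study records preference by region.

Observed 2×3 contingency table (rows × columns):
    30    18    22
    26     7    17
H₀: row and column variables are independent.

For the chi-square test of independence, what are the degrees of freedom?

df = (r−1)(c−1) = (2−1)·(3−1) = 2

degrees of freedom = 2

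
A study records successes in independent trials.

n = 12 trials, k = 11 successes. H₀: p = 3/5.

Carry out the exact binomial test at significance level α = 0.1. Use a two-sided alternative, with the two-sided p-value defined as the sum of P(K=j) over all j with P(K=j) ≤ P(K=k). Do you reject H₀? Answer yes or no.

Exact binomial: n=12, k=11, p₀=3/5=0.6000
P(X=j) = C(n,j)·p₀^j·(1−p₀)^(n−j); p = Σ P(X=j) over j with P(X=j) ≤ P(X=11)
p-value (two-sided) = 0.03486
At α=0.1: p < α → reject H₀

reject H₀: yes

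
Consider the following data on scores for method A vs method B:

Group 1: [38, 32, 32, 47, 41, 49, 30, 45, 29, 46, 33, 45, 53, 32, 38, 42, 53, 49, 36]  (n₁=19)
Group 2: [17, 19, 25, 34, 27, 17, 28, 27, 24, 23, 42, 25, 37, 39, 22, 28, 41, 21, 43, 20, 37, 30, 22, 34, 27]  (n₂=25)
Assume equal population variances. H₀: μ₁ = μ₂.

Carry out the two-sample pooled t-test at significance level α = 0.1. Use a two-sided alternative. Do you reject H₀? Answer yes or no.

reject H₀: yes

x̄₁=40.526, s₁=7.891, n₁=19
x̄₂=28.360, s₂=7.947, n₂=25
s_p² = [18·7.891² + 24·7.947²]/42 = 62.7737
SE = √(s_p²·(1/19+1/25)) = 2.4114
t = (40.526−28.360)/2.4114 = 5.0453
df = 42
p-value (two-sided) = 0.00001
At α=0.1: p < α → reject H₀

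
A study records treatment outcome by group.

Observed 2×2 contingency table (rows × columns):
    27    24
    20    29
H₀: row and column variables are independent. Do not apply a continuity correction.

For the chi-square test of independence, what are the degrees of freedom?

df = (r−1)(c−1) = (2−1)·(2−1) = 1

degrees of freedom = 1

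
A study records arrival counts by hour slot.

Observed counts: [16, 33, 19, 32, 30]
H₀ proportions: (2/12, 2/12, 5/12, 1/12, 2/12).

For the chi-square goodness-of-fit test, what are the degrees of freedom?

degrees of freedom = 4

df = k − 1 = 5 − 1 = 4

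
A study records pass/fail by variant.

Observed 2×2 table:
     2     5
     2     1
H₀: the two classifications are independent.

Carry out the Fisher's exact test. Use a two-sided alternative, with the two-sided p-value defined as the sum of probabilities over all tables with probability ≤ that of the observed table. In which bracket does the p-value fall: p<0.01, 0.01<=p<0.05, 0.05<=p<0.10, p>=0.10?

Margins: r₁=7, r₂=3, c₁=4, c₂=6, n=10
p_obs = C(7,2)·C(3,2)/C(10,4); sum pmf over tables with pmf ≤ p_obs
p-value (two-sided) = 0.50000
→ bracket: p>=0.10

p-value bracket: p>=0.10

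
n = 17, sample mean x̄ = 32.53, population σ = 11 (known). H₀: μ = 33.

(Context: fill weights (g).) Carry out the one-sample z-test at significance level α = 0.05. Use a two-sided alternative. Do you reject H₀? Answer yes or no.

reject H₀: no

SE = σ/√n = 11/√17 = 2.6679
z = (x̄−μ₀)/SE = (32.53−33)/2.6679 = -0.1762
p-value (two-sided) = 0.86016
At α=0.05: p ≥ α → fail to reject H₀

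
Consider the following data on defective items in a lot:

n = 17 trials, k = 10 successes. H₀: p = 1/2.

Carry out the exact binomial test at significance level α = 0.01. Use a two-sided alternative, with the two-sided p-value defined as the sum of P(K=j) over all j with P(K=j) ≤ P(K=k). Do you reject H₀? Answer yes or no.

reject H₀: no

Exact binomial: n=17, k=10, p₀=1/2=0.5000
P(X=j) = C(n,j)·p₀^j·(1−p₀)^(n−j); p = Σ P(X=j) over j with P(X=j) ≤ P(X=10)
p-value (two-sided) = 0.62906
At α=0.01: p ≥ α → fail to reject H₀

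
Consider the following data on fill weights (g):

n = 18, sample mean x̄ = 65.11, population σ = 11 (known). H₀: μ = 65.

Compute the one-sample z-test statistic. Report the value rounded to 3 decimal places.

SE = σ/√n = 11/√18 = 2.5927
z = (x̄−μ₀)/SE = (65.11−65)/2.5927 = 0.0424

test statistic = 0.042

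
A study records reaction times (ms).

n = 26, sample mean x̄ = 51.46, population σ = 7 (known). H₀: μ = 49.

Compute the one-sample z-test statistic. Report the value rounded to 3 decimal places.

SE = σ/√n = 7/√26 = 1.3728
z = (x̄−μ₀)/SE = (51.46−49)/1.3728 = 1.7919

test statistic = 1.792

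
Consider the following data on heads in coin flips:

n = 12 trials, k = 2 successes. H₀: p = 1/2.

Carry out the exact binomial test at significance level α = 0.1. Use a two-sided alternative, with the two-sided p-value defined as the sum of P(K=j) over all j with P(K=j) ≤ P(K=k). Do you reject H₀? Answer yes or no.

Exact binomial: n=12, k=2, p₀=1/2=0.5000
P(X=j) = C(n,j)·p₀^j·(1−p₀)^(n−j); p = Σ P(X=j) over j with P(X=j) ≤ P(X=2)
p-value (two-sided) = 0.03857
At α=0.1: p < α → reject H₀

reject H₀: yes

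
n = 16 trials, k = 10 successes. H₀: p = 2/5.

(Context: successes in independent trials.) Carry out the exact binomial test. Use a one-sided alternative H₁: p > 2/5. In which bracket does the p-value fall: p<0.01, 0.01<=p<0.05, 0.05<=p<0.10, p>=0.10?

p-value bracket: 0.05<=p<0.10

Exact binomial: n=16, k=10, p₀=2/5=0.4000
P(X≥10) from Σ C(n,i)·p₀^i·(1−p₀)^(n−i)
p-value (one-sided, H₁ greater) = 0.05832
→ bracket: 0.05<=p<0.10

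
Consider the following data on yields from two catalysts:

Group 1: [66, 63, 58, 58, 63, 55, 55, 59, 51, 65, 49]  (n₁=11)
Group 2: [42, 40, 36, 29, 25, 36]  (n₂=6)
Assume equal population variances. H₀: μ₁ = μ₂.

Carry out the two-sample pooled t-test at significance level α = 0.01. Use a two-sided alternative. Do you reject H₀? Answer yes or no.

reject H₀: yes

x̄₁=58.364, s₁=5.573, n₁=11
x̄₂=34.667, s₂=6.501, n₂=6
s_p² = [10·5.573² + 5·6.501²]/15 = 34.7919
SE = √(s_p²·(1/11+1/6)) = 2.9936
t = (58.364−34.667)/2.9936 = 7.9159
df = 15
p-value (two-sided) = 0.00000
At α=0.01: p < α → reject H₀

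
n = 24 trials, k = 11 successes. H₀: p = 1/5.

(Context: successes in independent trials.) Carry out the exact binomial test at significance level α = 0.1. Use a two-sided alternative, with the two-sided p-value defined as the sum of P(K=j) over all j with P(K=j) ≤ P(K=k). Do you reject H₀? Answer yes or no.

reject H₀: yes

Exact binomial: n=24, k=11, p₀=1/5=0.2000
P(X=j) = C(n,j)·p₀^j·(1−p₀)^(n−j); p = Σ P(X=j) over j with P(X=j) ≤ P(X=11)
p-value (two-sided) = 0.00379
At α=0.1: p < α → reject H₀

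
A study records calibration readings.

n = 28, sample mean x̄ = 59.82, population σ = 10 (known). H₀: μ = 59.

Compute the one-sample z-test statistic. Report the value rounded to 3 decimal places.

test statistic = 0.434

SE = σ/√n = 10/√28 = 1.8898
z = (x̄−μ₀)/SE = (59.82−59)/1.8898 = 0.4339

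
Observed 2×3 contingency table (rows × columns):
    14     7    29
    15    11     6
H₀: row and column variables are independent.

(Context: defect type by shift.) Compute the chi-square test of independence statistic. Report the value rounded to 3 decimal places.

test statistic = 12.698

Row totals [50, 32], col totals [29, 18, 35], n=82
χ² = (14−17.68)²/17.68 + (7−10.98)²/10.98 + (29−21.34)²/21.34 + (15−11.32)²/11.32 + (11−7.02)²/7.02 + (6−13.66)²/13.66 = 12.6983
df = 2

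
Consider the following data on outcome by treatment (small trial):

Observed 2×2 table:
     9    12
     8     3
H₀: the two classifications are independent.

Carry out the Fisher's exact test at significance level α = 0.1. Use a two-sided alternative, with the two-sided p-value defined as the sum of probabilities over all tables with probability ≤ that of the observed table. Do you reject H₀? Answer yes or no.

Margins: r₁=21, r₂=11, c₁=17, c₂=15, n=32
p_obs = C(21,9)·C(11,8)/C(32,17); sum pmf over tables with pmf ≤ p_obs
p-value (two-sided) = 0.14746
At α=0.1: p ≥ α → fail to reject H₀

reject H₀: no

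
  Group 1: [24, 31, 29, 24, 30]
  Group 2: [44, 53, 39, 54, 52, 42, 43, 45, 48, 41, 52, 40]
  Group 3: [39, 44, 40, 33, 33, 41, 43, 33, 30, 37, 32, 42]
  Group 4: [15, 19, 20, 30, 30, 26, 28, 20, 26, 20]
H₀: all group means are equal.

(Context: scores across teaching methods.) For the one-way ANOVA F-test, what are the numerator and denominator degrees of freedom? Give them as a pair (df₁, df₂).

k = 4 groups, N = 39 total
df = (k−1, N−k) = (4−1, 39−4) = (3, 35)

degrees of freedom = [3, 35]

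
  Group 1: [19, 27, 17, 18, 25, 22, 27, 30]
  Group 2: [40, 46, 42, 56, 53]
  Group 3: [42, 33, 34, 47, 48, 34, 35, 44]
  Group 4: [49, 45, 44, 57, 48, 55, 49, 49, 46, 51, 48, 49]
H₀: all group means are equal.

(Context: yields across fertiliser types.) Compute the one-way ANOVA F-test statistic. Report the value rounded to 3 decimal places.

test statistic = 43.680

Group means [23.12, 47.40, 39.62, 49.17], grand mean 40.273
SSB = Σnᵢ(x̄ᵢ−x̄)² = 3558.929; SSW = ΣΣ(x−x̄ᵢ)² = 787.617
MSB = 3558.929/3 = 1186.3096; MSW = 787.617/29 = 27.1592
F = MSB/MSW = 43.6799
df = (3, 29)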